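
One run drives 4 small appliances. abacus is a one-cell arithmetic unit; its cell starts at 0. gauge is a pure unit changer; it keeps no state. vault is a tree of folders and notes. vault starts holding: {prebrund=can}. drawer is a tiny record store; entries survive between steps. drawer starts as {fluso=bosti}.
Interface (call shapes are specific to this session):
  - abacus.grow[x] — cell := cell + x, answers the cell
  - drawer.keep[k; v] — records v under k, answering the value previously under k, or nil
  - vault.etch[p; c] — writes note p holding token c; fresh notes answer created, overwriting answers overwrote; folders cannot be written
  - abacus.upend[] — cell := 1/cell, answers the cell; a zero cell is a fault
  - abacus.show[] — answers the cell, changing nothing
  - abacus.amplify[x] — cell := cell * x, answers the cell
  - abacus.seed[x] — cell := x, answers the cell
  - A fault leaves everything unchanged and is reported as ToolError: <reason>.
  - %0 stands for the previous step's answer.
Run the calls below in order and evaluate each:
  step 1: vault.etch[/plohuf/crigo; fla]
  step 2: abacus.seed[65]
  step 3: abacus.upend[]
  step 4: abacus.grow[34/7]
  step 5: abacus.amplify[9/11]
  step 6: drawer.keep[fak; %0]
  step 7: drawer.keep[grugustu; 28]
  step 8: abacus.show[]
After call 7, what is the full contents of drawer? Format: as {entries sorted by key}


Answer: {fak=19953/5005, fluso=bosti, grugustu=28}

Derivation:
Step: vault.etch[p=/plohuf/crigo; c=fla]
Result: ToolError: no parent
Step: abacus.seed[x=65]
Result: 65
Step: abacus.upend[]
Result: 1/65
Step: abacus.grow[x=34/7]
Result: 2217/455
Step: abacus.amplify[x=9/11]
Result: 19953/5005
Step: drawer.keep[k=fak; v=%0]
Result: nil
Step: drawer.keep[k=grugustu; v=28]
Result: nil
Step: abacus.show[]
Result: 19953/5005


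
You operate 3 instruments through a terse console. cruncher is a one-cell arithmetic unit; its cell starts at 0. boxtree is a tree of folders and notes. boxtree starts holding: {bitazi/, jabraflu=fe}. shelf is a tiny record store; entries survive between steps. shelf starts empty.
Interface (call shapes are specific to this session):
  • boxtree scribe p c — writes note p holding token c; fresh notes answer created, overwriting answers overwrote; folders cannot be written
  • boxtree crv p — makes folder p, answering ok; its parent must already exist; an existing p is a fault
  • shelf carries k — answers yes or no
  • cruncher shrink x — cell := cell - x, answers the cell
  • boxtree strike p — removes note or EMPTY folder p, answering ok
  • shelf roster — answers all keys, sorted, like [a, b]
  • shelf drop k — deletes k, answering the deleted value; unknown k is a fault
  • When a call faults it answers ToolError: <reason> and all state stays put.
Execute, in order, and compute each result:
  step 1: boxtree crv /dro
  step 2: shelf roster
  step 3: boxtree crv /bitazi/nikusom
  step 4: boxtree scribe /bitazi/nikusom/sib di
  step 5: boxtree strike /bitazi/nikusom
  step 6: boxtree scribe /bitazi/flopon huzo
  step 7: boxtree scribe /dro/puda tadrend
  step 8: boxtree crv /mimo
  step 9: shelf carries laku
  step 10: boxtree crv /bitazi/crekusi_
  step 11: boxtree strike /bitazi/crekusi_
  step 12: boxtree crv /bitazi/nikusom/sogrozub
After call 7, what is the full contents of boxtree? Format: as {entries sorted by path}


-> boxtree crv(p: /dro)
<- ok
-> shelf roster()
<- []
-> boxtree crv(p: /bitazi/nikusom)
<- ok
-> boxtree scribe(p: /bitazi/nikusom/sib, c: di)
<- created
-> boxtree strike(p: /bitazi/nikusom)
<- ToolError: not empty
-> boxtree scribe(p: /bitazi/flopon, c: huzo)
<- created
-> boxtree scribe(p: /dro/puda, c: tadrend)
<- created
-> boxtree crv(p: /mimo)
<- ok
-> shelf carries(k: laku)
<- no
-> boxtree crv(p: /bitazi/crekusi_)
<- ok
-> boxtree strike(p: /bitazi/crekusi_)
<- ok
-> boxtree crv(p: /bitazi/nikusom/sogrozub)
<- ok

Answer: {bitazi/, bitazi/flopon=huzo, bitazi/nikusom/, bitazi/nikusom/sib=di, dro/, dro/puda=tadrend, jabraflu=fe}


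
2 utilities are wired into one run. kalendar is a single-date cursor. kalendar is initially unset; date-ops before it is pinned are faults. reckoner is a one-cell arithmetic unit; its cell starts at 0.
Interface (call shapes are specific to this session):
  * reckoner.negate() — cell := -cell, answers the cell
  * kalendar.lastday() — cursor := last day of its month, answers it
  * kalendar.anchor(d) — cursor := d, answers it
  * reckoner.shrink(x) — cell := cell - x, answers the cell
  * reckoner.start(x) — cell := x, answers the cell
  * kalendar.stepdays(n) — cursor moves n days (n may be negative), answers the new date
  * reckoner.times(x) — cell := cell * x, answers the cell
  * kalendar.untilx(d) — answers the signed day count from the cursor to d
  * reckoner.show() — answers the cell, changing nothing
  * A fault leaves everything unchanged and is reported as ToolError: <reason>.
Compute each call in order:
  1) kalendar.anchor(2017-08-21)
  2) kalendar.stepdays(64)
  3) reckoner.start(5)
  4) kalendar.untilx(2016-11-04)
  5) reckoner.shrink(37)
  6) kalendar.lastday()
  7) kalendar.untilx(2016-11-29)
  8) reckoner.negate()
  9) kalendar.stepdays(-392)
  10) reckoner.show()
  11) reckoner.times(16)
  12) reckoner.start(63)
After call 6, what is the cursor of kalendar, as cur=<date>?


I use kalendar.anchor passing d→2017-08-21, → 2017-08-21.
Invoking kalendar.stepdays passing n→64, and see 2017-10-24.
I run reckoner.start passing x→5, and get 5.
Using kalendar.untilx passing d→2016-11-04, yielding -354.
Calling reckoner.shrink passing x→37, which returns -32.
Then kalendar.lastday(), and get 2017-10-31.
I call kalendar.untilx passing d→2016-11-29, — result: -336.
Using reckoner.negate, which returns 32.
I invoke kalendar.stepdays passing n→-392, → 2016-10-04.
Next I call reckoner.show, and get 32.
I run reckoner.times passing x→16, and get 512.
I call reckoner.start passing x→63, and see 63.

Answer: cur=2017-10-31


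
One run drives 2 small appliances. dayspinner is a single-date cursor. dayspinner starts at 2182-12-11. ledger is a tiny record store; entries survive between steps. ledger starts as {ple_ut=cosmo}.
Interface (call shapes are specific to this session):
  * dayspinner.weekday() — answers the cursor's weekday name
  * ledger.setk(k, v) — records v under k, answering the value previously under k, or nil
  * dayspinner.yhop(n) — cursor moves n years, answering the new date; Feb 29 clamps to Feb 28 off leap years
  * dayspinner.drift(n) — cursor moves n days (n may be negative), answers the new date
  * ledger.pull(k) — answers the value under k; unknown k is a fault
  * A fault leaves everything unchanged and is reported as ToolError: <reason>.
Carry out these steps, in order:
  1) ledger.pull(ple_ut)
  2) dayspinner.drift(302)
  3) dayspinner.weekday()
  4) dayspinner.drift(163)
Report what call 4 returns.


Answer: 2184-03-20

Derivation:
Do: ledger.pull[k→ple_ut]
See: cosmo
Do: dayspinner.drift[n→302]
See: 2183-10-09
Do: dayspinner.weekday[]
See: Thursday
Do: dayspinner.drift[n→163]
See: 2184-03-20


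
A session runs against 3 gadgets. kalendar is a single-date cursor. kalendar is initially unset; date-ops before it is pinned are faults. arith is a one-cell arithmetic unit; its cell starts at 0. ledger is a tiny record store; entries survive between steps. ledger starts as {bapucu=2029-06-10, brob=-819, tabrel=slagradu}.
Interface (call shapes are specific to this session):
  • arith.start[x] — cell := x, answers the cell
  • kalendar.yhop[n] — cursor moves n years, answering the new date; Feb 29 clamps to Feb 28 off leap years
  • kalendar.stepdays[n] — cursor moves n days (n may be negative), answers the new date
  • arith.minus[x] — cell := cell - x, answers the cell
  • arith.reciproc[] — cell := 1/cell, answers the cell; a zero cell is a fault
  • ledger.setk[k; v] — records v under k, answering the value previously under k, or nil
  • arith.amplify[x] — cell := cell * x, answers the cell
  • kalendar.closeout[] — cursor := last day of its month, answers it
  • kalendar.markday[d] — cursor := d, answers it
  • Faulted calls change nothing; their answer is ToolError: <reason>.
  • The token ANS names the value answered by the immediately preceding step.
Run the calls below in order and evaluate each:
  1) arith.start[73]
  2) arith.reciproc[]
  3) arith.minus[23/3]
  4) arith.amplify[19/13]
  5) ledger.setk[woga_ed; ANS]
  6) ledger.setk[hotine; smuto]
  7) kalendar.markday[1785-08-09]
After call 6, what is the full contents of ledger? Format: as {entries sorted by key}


-- 1. start(x=73) == 73
-- 2. reciproc() == 1/73
-- 3. minus(x=23/3) == -1676/219
-- 4. amplify(x=19/13) == -31844/2847
-- 5. setk(k=woga_ed, v=ANS) == nil
-- 6. setk(k=hotine, v=smuto) == nil
-- 7. markday(d=1785-08-09) == 1785-08-09

Answer: {bapucu=2029-06-10, brob=-819, hotine=smuto, tabrel=slagradu, woga_ed=-31844/2847}


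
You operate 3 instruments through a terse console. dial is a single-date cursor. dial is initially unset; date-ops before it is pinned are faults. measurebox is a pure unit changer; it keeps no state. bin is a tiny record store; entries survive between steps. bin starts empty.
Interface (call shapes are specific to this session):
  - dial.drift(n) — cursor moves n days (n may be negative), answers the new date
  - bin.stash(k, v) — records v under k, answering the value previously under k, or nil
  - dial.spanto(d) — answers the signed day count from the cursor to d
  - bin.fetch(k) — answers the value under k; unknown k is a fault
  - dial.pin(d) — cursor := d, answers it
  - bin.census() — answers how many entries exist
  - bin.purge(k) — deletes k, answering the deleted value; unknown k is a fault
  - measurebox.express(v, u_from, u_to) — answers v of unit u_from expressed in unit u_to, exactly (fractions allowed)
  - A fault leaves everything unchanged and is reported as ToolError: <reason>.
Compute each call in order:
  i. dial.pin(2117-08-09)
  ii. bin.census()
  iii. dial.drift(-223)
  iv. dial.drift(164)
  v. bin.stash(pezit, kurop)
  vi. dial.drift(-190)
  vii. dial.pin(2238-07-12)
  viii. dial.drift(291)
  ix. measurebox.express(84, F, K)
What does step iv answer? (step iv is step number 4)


// 1. dial.pin(d→2117-08-09) ~> 2117-08-09
// 2. bin.census() ~> 0
// 3. dial.drift(n→-223) ~> 2116-12-29
// 4. dial.drift(n→164) ~> 2117-06-11
// 5. bin.stash(k→pezit, v→kurop) ~> nil
// 6. dial.drift(n→-190) ~> 2116-12-03
// 7. dial.pin(d→2238-07-12) ~> 2238-07-12
// 8. dial.drift(n→291) ~> 2239-04-29
// 9. measurebox.express(v→84, u_from→F, u_to→K) ~> 54367/180

Answer: 2117-06-11


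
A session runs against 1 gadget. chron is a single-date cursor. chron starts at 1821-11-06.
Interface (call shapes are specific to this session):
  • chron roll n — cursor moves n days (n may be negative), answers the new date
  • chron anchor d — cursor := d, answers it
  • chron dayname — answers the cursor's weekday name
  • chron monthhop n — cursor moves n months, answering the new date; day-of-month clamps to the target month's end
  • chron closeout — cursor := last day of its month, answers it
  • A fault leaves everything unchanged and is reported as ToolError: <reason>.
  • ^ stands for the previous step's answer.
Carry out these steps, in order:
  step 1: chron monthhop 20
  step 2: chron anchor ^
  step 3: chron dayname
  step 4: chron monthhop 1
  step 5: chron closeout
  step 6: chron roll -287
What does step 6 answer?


$ chron monthhop 20
= 1823-07-06
$ chron anchor ^
= 1823-07-06
$ chron dayname
= Sunday
$ chron monthhop 1
= 1823-08-06
$ chron closeout
= 1823-08-31
$ chron roll -287
= 1822-11-17

Answer: 1822-11-17


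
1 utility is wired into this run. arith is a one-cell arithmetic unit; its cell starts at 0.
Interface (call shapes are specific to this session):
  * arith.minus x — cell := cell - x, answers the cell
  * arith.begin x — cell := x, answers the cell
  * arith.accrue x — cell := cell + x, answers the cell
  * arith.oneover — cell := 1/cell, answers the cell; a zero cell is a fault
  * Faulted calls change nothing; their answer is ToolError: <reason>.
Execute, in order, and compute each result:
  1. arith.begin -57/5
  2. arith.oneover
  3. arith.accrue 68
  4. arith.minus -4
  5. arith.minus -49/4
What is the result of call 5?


Answer: 19189/228

Derivation:
;; 1. arith.begin(x='-57/5') == -57/5
;; 2. arith.oneover() == -5/57
;; 3. arith.accrue(x='68') == 3871/57
;; 4. arith.minus(x='-4') == 4099/57
;; 5. arith.minus(x='-49/4') == 19189/228


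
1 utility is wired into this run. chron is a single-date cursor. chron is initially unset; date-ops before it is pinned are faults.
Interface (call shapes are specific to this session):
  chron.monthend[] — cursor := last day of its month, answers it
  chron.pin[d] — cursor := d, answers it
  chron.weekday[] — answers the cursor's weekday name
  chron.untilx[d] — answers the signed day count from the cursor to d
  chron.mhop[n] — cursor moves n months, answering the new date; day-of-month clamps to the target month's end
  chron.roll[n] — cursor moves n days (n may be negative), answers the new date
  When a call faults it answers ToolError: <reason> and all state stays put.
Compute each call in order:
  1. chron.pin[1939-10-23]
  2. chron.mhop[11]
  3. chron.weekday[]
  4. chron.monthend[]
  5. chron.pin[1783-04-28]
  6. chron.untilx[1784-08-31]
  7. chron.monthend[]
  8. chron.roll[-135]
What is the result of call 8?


I try pin on d: 1939-10-23, and get 1939-10-23.
I use mhop on n: 11, and see 1940-09-23.
I call weekday, → Monday.
I try monthend(), and observe 1940-09-30.
Then pin on d: 1783-04-28, giving 1783-04-28.
Calling untilx on d: 1784-08-31, and get 491.
Now I run monthend, giving 1783-04-30.
Now I run roll on n: -135, yielding 1782-12-16.

Answer: 1782-12-16


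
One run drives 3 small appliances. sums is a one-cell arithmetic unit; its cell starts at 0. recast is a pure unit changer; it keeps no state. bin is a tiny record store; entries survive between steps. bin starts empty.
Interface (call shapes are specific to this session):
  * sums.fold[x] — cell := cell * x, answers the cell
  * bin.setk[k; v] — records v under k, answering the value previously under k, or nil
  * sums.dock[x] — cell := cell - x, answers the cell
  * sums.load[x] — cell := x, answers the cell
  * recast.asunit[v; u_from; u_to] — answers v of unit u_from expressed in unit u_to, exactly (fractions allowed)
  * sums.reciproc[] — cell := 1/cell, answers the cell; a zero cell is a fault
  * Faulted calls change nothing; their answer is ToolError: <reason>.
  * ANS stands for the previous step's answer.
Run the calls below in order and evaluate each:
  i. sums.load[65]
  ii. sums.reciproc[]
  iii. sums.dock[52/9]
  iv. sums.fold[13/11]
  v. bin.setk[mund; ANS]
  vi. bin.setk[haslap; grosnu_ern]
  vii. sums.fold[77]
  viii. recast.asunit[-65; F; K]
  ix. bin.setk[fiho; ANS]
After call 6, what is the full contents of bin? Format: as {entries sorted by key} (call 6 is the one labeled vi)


Answer: {haslap=grosnu_ern, mund=-3371/495}

Derivation:
CALL sums.load[x=65]
RET  65
CALL sums.reciproc[]
RET  1/65
CALL sums.dock[x=52/9]
RET  -3371/585
CALL sums.fold[x=13/11]
RET  -3371/495
CALL bin.setk[k=mund; v=ANS]
RET  nil
CALL bin.setk[k=haslap; v=grosnu_ern]
RET  nil
CALL sums.fold[x=77]
RET  -23597/45
CALL recast.asunit[v=-65; u_from=F; u_to=K]
RET  39467/180
CALL bin.setk[k=fiho; v=ANS]
RET  nil


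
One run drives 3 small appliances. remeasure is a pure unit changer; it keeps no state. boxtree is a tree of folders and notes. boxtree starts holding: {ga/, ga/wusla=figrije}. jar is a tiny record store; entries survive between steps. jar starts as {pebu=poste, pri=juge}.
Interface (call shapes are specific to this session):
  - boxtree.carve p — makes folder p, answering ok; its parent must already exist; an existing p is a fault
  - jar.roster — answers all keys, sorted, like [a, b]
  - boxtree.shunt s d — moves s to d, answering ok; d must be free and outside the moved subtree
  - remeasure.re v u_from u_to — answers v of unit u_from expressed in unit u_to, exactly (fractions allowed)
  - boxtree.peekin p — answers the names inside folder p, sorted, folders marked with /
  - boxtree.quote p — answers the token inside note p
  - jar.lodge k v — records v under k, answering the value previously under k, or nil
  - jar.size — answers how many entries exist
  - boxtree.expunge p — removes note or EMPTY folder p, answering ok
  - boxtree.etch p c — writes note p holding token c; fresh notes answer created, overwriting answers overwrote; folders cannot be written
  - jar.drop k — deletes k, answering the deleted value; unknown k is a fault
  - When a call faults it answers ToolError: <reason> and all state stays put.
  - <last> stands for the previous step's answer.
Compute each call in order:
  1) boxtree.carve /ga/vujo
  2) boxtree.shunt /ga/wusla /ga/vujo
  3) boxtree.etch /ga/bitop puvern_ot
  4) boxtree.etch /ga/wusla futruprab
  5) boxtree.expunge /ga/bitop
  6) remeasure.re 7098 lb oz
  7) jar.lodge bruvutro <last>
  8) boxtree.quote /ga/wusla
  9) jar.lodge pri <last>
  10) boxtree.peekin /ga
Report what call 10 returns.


→ boxtree.carve(p=/ga/vujo)
← ok
→ boxtree.shunt(s=/ga/wusla, d=/ga/vujo)
← ToolError: exists
→ boxtree.etch(p=/ga/bitop, c=puvern_ot)
← created
→ boxtree.etch(p=/ga/wusla, c=futruprab)
← overwrote
→ boxtree.expunge(p=/ga/bitop)
← ok
→ remeasure.re(v=7098, u_from=lb, u_to=oz)
← 113568
→ jar.lodge(k=bruvutro, v=<last>)
← nil
→ boxtree.quote(p=/ga/wusla)
← futruprab
→ jar.lodge(k=pri, v=<last>)
← juge
→ boxtree.peekin(p=/ga)
← [vujo/, wusla]

Answer: [vujo/, wusla]


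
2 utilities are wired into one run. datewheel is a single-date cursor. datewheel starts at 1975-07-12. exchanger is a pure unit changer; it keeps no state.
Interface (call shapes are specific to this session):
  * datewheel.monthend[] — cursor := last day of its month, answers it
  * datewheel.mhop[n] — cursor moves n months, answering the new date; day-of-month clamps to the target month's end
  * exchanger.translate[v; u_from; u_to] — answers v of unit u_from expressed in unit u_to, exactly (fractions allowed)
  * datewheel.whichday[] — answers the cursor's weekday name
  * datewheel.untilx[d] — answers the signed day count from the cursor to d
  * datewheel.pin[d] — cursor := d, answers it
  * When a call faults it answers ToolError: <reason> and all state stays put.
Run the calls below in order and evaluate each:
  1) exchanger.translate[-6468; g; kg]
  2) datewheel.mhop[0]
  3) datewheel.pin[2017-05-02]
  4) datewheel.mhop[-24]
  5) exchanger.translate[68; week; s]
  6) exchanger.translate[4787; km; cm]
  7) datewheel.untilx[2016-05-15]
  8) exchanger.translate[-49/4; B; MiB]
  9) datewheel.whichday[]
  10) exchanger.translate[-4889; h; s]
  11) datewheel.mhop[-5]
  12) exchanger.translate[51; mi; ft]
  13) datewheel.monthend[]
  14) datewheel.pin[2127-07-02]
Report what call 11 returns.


Answer: 2014-12-02

Derivation:
[in] exchanger.translate -6468 g kg
[out] -1617/250
[in] datewheel.mhop 0
[out] 1975-07-12
[in] datewheel.pin 2017-05-02
[out] 2017-05-02
[in] datewheel.mhop -24
[out] 2015-05-02
[in] exchanger.translate 68 week s
[out] 41126400
[in] exchanger.translate 4787 km cm
[out] 478700000
[in] datewheel.untilx 2016-05-15
[out] 379
[in] exchanger.translate -49/4 B MiB
[out] -49/4194304
[in] datewheel.whichday
[out] Saturday
[in] exchanger.translate -4889 h s
[out] -17600400
[in] datewheel.mhop -5
[out] 2014-12-02
[in] exchanger.translate 51 mi ft
[out] 269280
[in] datewheel.monthend
[out] 2014-12-31
[in] datewheel.pin 2127-07-02
[out] 2127-07-02


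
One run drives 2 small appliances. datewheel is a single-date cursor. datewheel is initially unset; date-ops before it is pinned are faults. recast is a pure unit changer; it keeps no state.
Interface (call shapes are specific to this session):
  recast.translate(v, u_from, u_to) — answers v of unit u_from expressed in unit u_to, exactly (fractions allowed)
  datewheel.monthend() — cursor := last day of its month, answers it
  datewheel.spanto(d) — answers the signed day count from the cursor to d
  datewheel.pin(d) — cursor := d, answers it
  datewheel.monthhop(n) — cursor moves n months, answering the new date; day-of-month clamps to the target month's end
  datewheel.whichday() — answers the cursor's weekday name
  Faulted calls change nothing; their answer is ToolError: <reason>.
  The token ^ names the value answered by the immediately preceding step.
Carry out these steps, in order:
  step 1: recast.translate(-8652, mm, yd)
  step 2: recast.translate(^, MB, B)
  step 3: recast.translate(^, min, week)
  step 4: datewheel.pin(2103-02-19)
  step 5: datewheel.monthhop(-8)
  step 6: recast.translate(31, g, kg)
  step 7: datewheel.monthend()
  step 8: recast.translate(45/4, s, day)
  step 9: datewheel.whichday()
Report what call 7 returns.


Answer: 2102-06-30

Derivation:
Act: recast.translate[-8652; mm; yd]
Obs: -3605/381
Act: recast.translate[^; MB; B]
Obs: -3605000000/381
Act: recast.translate[^; min; week]
Obs: -3218750/3429
Act: datewheel.pin[2103-02-19]
Obs: 2103-02-19
Act: datewheel.monthhop[-8]
Obs: 2102-06-19
Act: recast.translate[31; g; kg]
Obs: 31/1000
Act: datewheel.monthend[]
Obs: 2102-06-30
Act: recast.translate[45/4; s; day]
Obs: 1/7680
Act: datewheel.whichday[]
Obs: Friday


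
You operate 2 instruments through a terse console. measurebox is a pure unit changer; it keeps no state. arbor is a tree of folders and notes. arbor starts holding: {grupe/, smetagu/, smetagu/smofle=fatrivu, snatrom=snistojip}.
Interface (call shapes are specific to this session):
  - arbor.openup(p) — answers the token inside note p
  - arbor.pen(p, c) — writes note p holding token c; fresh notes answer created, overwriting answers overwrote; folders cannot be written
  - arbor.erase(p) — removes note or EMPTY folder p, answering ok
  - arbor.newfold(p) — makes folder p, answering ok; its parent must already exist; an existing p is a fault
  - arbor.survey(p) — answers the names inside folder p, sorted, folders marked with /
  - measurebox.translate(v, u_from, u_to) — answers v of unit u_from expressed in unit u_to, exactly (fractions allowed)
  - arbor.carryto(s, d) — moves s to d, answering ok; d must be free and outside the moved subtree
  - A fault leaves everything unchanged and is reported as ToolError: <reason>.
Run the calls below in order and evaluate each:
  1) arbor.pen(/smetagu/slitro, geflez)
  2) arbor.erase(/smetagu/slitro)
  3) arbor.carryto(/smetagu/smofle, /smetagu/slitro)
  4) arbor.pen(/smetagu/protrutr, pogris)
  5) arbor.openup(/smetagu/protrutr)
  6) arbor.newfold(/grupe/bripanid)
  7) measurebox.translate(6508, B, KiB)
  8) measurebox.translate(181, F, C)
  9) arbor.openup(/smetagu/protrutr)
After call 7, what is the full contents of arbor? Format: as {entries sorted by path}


Answer: {grupe/, grupe/bripanid/, smetagu/, smetagu/protrutr=pogris, smetagu/slitro=fatrivu, snatrom=snistojip}

Derivation:
# arbor.pen(p='/smetagu/slitro', c='geflez') => created
# arbor.erase(p='/smetagu/slitro') => ok
# arbor.carryto(s='/smetagu/smofle', d='/smetagu/slitro') => ok
# arbor.pen(p='/smetagu/protrutr', c='pogris') => created
# arbor.openup(p='/smetagu/protrutr') => pogris
# arbor.newfold(p='/grupe/bripanid') => ok
# measurebox.translate(v='6508', u_from='B', u_to='KiB') => 1627/256
# measurebox.translate(v='181', u_from='F', u_to='C') => 745/9
# arbor.openup(p='/smetagu/protrutr') => pogris


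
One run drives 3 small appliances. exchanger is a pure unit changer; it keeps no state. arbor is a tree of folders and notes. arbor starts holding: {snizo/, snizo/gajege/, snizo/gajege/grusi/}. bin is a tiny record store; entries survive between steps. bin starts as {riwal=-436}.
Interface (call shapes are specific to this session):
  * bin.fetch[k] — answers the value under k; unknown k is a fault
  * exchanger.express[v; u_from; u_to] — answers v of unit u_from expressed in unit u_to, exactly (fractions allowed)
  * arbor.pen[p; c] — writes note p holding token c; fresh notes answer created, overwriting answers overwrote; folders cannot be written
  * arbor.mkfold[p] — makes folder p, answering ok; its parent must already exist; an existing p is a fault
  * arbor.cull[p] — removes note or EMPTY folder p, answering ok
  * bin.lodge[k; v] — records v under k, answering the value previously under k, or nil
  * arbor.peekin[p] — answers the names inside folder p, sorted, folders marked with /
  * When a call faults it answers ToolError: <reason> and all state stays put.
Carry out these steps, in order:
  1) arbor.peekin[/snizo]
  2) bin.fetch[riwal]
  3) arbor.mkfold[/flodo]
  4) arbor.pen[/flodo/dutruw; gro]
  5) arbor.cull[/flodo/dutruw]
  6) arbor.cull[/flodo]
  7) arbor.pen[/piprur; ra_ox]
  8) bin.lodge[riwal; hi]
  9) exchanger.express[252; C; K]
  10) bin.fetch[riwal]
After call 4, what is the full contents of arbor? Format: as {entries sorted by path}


·→ peekin(p=/snizo)
·← [gajege/]
·→ fetch(k=riwal)
·← -436
·→ mkfold(p=/flodo)
·← ok
·→ pen(p=/flodo/dutruw, c=gro)
·← created
·→ cull(p=/flodo/dutruw)
·← ok
·→ cull(p=/flodo)
·← ok
·→ pen(p=/piprur, c=ra_ox)
·← created
·→ lodge(k=riwal, v=hi)
·← -436
·→ express(v=252, u_from=C, u_to=K)
·← 10503/20
·→ fetch(k=riwal)
·← hi

Answer: {flodo/, flodo/dutruw=gro, snizo/, snizo/gajege/, snizo/gajege/grusi/}


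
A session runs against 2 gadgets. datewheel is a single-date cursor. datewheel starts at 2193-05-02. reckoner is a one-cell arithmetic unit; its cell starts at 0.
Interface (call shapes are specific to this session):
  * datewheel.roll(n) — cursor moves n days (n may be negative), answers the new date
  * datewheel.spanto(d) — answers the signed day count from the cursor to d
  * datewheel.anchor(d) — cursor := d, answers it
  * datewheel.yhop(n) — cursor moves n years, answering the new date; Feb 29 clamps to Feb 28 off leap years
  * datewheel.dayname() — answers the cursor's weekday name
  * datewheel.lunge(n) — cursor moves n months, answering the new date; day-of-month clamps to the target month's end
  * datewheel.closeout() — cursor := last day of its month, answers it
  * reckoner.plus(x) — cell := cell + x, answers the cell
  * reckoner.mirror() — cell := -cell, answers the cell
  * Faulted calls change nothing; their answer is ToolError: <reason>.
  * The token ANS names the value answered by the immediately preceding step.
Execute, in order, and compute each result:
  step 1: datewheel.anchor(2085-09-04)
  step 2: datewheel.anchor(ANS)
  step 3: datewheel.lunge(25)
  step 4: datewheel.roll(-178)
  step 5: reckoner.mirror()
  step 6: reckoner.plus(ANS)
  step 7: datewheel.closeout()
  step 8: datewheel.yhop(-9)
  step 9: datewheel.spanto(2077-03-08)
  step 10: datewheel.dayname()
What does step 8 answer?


Answer: 2078-04-30

Derivation:
Act: anchor[d='2085-09-04']
Obs: 2085-09-04
Act: anchor[d='ANS']
Obs: 2085-09-04
Act: lunge[n='25']
Obs: 2087-10-04
Act: roll[n='-178']
Obs: 2087-04-09
Act: mirror[]
Obs: 0
Act: plus[x='ANS']
Obs: 0
Act: closeout[]
Obs: 2087-04-30
Act: yhop[n='-9']
Obs: 2078-04-30
Act: spanto[d='2077-03-08']
Obs: -418
Act: dayname[]
Obs: Saturday


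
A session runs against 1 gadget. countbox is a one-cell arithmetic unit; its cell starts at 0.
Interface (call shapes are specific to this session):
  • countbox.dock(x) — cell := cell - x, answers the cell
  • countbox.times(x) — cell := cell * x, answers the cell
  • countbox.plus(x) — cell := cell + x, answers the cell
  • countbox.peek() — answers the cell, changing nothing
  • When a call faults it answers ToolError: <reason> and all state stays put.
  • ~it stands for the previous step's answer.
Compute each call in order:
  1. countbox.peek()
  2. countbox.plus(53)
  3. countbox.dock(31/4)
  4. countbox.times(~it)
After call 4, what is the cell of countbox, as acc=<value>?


! countbox.peek() : 0
! countbox.plus(x→53) : 53
! countbox.dock(x→31/4) : 181/4
! countbox.times(x→~it) : 32761/16

Answer: acc=32761/16


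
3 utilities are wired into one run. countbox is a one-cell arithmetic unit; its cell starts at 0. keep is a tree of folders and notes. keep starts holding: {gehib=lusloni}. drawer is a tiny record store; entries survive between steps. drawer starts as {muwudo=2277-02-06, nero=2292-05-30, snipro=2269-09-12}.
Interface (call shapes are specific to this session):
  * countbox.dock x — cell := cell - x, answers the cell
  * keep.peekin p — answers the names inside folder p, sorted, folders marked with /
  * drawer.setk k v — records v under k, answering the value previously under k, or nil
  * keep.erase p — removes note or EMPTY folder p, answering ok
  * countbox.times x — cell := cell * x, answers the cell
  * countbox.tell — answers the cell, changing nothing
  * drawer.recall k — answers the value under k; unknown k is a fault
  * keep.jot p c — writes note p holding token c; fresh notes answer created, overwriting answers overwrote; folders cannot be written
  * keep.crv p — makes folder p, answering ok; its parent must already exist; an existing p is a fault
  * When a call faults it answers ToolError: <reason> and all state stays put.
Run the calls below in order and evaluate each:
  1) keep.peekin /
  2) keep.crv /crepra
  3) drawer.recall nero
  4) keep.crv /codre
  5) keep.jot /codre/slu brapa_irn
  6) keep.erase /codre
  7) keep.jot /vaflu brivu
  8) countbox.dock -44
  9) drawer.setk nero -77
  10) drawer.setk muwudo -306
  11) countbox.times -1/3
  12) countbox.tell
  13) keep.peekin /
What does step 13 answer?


Answer: [codre/, crepra/, gehib, vaflu]

Derivation:
# 1. peekin(p='/') : [gehib]
# 2. crv(p='/crepra') : ok
# 3. recall(k='nero') : 2292-05-30
# 4. crv(p='/codre') : ok
# 5. jot(p='/codre/slu', c='brapa_irn') : created
# 6. erase(p='/codre') : ToolError: not empty
# 7. jot(p='/vaflu', c='brivu') : created
# 8. dock(x='-44') : 44
# 9. setk(k='nero', v='-77') : 2292-05-30
# 10. setk(k='muwudo', v='-306') : 2277-02-06
# 11. times(x='-1/3') : -44/3
# 12. tell() : -44/3
# 13. peekin(p='/') : [codre/, crepra/, gehib, vaflu]


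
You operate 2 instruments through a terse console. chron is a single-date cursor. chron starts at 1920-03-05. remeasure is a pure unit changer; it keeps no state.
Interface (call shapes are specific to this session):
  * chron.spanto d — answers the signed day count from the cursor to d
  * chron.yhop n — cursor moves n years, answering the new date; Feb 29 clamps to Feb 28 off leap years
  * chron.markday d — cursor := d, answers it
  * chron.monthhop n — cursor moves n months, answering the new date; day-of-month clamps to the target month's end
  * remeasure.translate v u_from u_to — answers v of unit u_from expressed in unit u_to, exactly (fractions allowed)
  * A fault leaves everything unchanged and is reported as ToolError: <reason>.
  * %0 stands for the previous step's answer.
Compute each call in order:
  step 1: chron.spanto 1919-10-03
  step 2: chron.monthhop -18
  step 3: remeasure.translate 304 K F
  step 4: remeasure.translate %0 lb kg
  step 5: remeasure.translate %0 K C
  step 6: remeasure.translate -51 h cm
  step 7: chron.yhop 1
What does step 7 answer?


Answer: 1919-09-05

Derivation:
I use chron.spanto with d=1919-10-03: -154.
Using chron.monthhop with n=-18, and get 1918-09-05.
Invoking remeasure.translate with v=304, u_from=K, u_to=F, and observe 8753/100.
I call remeasure.translate with v=%0, u_from=lb, u_to=kg, yielding 397029401461/10000000000.
Next I call remeasure.translate with v=%0, u_from=K, u_to=C, and see -2334470598539/10000000000.
I use remeasure.translate with v=-51, u_from=h, u_to=cm, and see ToolError: incompatible units.
Now I run chron.yhop with n=1, giving 1919-09-05.


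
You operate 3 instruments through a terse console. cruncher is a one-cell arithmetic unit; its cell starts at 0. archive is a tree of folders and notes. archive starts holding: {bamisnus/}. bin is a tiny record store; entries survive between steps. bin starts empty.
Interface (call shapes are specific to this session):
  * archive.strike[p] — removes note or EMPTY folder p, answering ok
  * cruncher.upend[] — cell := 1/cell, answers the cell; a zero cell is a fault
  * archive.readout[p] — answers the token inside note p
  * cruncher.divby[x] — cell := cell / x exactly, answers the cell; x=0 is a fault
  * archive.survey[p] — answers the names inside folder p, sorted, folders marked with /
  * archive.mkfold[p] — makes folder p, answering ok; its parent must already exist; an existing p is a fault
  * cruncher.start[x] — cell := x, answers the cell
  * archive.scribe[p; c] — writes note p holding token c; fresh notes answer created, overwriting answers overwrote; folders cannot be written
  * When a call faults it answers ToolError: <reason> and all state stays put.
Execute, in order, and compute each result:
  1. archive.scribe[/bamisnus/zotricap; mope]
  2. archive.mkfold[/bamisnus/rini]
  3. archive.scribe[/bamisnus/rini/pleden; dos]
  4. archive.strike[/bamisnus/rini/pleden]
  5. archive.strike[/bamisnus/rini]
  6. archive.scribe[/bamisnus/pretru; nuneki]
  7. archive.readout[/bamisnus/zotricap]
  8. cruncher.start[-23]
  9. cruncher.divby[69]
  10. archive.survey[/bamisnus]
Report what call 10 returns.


-> archive.scribe(p: /bamisnus/zotricap, c: mope)
<- created
-> archive.mkfold(p: /bamisnus/rini)
<- ok
-> archive.scribe(p: /bamisnus/rini/pleden, c: dos)
<- created
-> archive.strike(p: /bamisnus/rini/pleden)
<- ok
-> archive.strike(p: /bamisnus/rini)
<- ok
-> archive.scribe(p: /bamisnus/pretru, c: nuneki)
<- created
-> archive.readout(p: /bamisnus/zotricap)
<- mope
-> cruncher.start(x: -23)
<- -23
-> cruncher.divby(x: 69)
<- -1/3
-> archive.survey(p: /bamisnus)
<- [pretru, zotricap]

Answer: [pretru, zotricap]


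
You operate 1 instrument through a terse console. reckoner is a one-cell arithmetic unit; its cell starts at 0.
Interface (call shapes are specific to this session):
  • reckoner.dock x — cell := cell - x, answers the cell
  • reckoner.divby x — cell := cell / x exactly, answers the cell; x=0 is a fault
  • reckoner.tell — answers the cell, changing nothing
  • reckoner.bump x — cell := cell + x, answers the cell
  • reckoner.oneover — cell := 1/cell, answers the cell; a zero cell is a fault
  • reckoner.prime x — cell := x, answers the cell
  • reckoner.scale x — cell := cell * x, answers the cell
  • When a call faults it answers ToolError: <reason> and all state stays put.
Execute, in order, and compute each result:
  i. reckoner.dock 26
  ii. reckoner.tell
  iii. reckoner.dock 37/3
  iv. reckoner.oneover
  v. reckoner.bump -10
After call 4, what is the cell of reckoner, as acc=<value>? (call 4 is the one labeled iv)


I call reckoner.dock with x='26', yielding -26.
Using reckoner.tell, and see -26.
Then reckoner.dock with x='37/3', — result: -115/3.
Now I run reckoner.oneover(), and get -3/115.
I try reckoner.bump with x='-10', and observe -1153/115.

Answer: acc=-3/115


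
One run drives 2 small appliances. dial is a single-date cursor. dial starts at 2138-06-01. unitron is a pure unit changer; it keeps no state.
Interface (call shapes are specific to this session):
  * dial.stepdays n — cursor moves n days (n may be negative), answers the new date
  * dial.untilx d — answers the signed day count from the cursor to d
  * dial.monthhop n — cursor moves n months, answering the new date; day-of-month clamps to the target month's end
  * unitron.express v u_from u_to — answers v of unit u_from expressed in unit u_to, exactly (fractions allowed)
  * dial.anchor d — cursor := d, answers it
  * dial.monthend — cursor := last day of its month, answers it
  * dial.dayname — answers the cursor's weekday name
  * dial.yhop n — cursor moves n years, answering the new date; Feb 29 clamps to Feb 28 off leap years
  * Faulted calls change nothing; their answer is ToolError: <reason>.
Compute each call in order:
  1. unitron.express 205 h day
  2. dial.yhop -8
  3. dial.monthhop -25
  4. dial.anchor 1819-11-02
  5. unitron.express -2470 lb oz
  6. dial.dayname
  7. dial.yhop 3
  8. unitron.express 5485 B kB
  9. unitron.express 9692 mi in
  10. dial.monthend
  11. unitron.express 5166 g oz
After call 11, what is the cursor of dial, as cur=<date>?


Answer: cur=1822-11-30

Derivation:
# unitron.express(v→205, u_from→h, u_to→day) == 205/24
# dial.yhop(n→-8) == 2130-06-01
# dial.monthhop(n→-25) == 2128-05-01
# dial.anchor(d→1819-11-02) == 1819-11-02
# unitron.express(v→-2470, u_from→lb, u_to→oz) == -39520
# dial.dayname() == Tuesday
# dial.yhop(n→3) == 1822-11-02
# unitron.express(v→5485, u_from→B, u_to→kB) == 1097/200
# unitron.express(v→9692, u_from→mi, u_to→in) == 614085120
# dial.monthend() == 1822-11-30
# unitron.express(v→5166, u_from→g, u_to→oz) == 1180800000/6479891


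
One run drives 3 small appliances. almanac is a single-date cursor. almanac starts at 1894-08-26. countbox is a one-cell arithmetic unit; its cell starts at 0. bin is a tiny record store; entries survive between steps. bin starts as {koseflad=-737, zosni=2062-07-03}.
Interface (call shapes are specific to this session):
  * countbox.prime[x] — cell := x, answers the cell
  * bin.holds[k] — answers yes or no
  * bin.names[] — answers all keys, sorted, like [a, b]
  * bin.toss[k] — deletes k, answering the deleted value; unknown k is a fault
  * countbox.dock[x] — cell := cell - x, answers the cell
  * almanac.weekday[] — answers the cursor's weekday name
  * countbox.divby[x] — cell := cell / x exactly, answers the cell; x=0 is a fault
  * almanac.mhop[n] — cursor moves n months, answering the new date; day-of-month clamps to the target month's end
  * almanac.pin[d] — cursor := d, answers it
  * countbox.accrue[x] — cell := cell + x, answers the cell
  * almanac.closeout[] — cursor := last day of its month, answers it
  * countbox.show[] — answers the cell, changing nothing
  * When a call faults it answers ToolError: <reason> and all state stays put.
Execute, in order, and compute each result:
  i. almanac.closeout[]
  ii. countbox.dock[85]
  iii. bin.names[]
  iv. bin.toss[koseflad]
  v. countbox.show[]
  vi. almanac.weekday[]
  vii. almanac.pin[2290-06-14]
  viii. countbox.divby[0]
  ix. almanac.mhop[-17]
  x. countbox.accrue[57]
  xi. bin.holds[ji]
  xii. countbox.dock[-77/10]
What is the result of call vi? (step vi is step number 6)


>> almanac.closeout()
<< 1894-08-31
>> countbox.dock(x: 85)
<< -85
>> bin.names()
<< [koseflad, zosni]
>> bin.toss(k: koseflad)
<< -737
>> countbox.show()
<< -85
>> almanac.weekday()
<< Friday
>> almanac.pin(d: 2290-06-14)
<< 2290-06-14
>> countbox.divby(x: 0)
<< ToolError: division by zero
>> almanac.mhop(n: -17)
<< 2289-01-14
>> countbox.accrue(x: 57)
<< -28
>> bin.holds(k: ji)
<< no
>> countbox.dock(x: -77/10)
<< -203/10

Answer: Friday


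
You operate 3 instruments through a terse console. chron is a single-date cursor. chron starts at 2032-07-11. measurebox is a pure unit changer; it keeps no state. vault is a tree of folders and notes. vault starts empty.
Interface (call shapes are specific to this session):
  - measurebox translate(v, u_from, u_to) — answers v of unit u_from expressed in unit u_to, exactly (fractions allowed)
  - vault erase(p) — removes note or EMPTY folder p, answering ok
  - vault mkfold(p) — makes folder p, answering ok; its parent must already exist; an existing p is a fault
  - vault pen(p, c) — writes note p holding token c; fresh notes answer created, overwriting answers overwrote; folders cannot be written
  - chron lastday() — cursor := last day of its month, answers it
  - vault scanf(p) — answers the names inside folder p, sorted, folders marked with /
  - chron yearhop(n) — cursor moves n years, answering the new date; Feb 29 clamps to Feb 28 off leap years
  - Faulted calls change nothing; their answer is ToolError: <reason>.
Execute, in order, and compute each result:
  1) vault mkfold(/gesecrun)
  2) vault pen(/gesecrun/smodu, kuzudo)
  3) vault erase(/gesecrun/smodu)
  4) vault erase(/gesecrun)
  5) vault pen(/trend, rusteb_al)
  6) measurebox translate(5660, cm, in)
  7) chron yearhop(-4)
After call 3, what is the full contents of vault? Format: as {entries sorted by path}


·→ vault mkfold(/gesecrun)
·← ok
·→ vault pen(/gesecrun/smodu, kuzudo)
·← created
·→ vault erase(/gesecrun/smodu)
·← ok
·→ vault erase(/gesecrun)
·← ok
·→ vault pen(/trend, rusteb_al)
·← created
·→ measurebox translate(5660, cm, in)
·← 283000/127
·→ chron yearhop(-4)
·← 2028-07-11

Answer: {gesecrun/}
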